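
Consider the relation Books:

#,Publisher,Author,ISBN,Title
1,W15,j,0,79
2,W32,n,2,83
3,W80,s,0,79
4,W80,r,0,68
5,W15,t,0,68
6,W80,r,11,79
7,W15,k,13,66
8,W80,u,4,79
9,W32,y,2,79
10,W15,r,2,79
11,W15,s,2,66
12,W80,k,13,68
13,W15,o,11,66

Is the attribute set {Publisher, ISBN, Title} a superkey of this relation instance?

All 13 rows have distinct {Publisher, ISBN, Title} values, so {Publisher, ISBN, Title} → (all attributes) holds and {Publisher, ISBN, Title} is a superkey.

Yes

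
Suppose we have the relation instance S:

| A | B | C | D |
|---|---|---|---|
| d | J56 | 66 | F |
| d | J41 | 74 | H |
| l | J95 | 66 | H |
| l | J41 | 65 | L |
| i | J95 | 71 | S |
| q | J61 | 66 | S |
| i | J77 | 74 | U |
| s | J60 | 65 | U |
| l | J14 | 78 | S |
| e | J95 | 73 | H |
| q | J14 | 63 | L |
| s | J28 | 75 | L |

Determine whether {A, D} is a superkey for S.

Yes

All 12 rows have distinct {A, D} values, so {A, D} → (all attributes) holds and {A, D} is a superkey.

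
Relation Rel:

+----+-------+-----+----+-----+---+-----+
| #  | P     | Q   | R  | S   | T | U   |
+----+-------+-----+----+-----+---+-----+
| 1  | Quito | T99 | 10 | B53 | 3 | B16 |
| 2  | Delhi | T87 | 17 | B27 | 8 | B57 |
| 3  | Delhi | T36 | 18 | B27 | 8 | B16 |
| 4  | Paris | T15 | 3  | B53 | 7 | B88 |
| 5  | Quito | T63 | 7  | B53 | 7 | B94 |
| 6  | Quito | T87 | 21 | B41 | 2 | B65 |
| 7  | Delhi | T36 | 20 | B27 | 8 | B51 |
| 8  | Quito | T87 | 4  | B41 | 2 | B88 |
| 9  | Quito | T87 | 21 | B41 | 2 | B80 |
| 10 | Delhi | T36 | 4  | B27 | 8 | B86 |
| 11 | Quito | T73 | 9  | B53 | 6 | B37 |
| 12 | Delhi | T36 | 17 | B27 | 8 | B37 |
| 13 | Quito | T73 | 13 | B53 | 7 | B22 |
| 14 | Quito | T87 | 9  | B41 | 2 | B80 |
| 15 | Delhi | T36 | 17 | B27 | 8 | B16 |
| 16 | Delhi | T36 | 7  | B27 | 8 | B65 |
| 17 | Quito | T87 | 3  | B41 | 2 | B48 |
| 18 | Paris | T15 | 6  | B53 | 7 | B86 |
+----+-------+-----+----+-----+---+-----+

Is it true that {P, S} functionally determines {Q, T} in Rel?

(P=Quito, S=B53): rows 1, 5, 11, 13 → {Q,T} takes values {(T99, 3), (T63, 7), (T73, 6), (T73, 7)} — violation
(P=Delhi, S=B27): rows 2, 3, 7, 10, 12, 15, 16 → {Q,T} takes values {(T87, 8), (T36, 8)} — violation
(P=Paris, S=B53): rows 4, 18 → {Q,T} = (T15, 7), (T15, 7) ✓
(P=Quito, S=B41): rows 6, 8, 9, 14, 17 → {Q,T} = (T87, 2), (T87, 2), (T87, 2), (T87, 2), (T87, 2) ✓
Two rows agree on {P, S} but differ on {Q, T}, so {P, S} -> {Q, T} does not hold.

No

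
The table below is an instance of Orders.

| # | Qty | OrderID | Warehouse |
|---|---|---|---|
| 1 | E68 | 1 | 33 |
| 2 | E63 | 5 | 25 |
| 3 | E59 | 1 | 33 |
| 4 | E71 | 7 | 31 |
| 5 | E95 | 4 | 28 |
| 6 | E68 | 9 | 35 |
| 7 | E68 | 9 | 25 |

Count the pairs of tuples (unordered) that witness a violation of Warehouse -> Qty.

Warehouse=33: violating pairs (1,3) — 1 pair.
Warehouse=25: violating pairs (2,7) — 1 pair.

2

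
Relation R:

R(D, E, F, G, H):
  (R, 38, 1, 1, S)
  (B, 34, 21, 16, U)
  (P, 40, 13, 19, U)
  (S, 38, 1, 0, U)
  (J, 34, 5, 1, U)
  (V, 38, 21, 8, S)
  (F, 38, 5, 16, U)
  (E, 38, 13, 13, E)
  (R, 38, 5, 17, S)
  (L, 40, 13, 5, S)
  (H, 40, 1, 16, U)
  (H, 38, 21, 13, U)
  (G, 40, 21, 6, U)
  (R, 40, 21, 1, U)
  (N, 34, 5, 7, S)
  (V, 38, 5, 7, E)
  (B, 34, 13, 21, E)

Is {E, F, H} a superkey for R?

Two distinct rows share (E=40, F=21, H=U), so {E, F, H} does not determine every attribute — not a superkey.

No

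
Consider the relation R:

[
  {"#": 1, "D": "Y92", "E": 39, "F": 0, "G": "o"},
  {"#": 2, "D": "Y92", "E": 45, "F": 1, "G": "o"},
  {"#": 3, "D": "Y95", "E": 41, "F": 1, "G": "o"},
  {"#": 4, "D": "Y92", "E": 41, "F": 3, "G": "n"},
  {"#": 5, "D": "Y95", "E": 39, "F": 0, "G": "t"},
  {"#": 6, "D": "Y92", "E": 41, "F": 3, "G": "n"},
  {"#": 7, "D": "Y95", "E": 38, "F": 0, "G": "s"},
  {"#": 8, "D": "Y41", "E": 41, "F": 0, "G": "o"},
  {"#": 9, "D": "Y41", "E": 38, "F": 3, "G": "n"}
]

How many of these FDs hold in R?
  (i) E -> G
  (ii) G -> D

(i) E -> G: E=39: rows 1, 5 → G takes values {o, t} — violation; E=41: rows 3, 4, 6, 8 → G takes values {o, n} — violation; E=38: rows 7, 9 → G takes values {s, n} — violation — fails.
(ii) G -> D: G=o: rows 1, 2, 3, 8 → D takes values {Y92, Y95, Y41} — violation; G=n: rows 4, 6, 9 → D takes values {Y92, Y41} — violation — fails.
None of the 2 dependencies hold.

0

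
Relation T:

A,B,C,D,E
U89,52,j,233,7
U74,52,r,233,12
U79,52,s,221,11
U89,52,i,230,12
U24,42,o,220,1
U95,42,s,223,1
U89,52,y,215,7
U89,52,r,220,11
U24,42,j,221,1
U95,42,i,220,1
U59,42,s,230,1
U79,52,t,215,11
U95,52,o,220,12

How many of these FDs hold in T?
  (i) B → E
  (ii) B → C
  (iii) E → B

1

(i) B → E: B=52: 8 rows → E takes values {7, 12, 11} — violation — fails.
(ii) B → C: B=52: 8 rows → C takes values {j, r, s, i, y, t, o} — violation; B=42: 5 rows → C takes values {o, s, j, i} — violation — fails.
(iii) E → B: every LHS value maps to a single RHS value — holds.
1 of the 3 dependencies holds.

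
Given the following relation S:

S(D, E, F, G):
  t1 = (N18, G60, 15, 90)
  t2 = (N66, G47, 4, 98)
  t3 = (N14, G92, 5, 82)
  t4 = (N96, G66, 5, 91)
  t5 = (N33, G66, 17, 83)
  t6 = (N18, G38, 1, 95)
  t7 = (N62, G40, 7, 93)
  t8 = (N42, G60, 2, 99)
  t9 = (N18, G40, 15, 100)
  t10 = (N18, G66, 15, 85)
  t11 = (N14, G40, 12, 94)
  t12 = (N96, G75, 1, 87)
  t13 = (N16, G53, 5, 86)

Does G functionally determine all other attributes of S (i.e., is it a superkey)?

All 13 rows have distinct G values, so G → (all attributes) holds and G is a superkey.

Yes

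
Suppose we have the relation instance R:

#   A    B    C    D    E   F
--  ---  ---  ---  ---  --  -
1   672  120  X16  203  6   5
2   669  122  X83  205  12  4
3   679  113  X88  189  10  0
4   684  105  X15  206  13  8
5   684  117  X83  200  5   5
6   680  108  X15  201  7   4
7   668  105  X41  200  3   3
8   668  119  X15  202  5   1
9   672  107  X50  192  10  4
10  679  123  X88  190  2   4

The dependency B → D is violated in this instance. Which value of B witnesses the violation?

B=120: row 1 → D = 203 ✓
B=122: row 2 → D = 205 ✓
B=113: row 3 → D = 189 ✓
B=105: rows 4, 7 → D takes values {206, 200} — violation
B=117: row 5 → D = 200 ✓
B=108: row 6 → D = 201 ✓
B=119: row 8 → D = 202 ✓
B=107: row 9 → D = 192 ✓
B=123: row 10 → D = 190 ✓
The only B value with inconsistent D is B=105.

105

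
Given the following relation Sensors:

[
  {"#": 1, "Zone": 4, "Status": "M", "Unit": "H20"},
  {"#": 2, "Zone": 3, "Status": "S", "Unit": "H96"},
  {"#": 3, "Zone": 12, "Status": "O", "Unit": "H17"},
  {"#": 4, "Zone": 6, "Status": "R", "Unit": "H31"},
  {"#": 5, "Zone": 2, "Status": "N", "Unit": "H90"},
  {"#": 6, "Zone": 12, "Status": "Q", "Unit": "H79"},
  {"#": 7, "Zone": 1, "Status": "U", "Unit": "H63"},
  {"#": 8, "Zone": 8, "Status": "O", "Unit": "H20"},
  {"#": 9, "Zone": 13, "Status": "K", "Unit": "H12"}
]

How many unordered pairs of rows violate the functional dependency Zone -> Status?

1

Zone=12: violating pairs (3,6) — 1 pair.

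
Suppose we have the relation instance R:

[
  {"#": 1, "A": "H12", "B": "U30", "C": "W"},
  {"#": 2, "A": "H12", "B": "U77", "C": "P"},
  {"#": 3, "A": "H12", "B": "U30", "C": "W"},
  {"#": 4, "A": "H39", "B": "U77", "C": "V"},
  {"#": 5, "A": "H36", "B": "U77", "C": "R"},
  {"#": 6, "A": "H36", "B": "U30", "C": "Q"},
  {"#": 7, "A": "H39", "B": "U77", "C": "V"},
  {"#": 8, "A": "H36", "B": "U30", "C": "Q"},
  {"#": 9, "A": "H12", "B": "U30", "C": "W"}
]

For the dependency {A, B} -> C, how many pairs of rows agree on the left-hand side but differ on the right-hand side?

(A=H12, B=U30): all 3 rows agree on C — 0 pairs.
(A=H39, B=U77): all 2 rows agree on C — 0 pairs.
(A=H36, B=U30): all 2 rows agree on C — 0 pairs.

0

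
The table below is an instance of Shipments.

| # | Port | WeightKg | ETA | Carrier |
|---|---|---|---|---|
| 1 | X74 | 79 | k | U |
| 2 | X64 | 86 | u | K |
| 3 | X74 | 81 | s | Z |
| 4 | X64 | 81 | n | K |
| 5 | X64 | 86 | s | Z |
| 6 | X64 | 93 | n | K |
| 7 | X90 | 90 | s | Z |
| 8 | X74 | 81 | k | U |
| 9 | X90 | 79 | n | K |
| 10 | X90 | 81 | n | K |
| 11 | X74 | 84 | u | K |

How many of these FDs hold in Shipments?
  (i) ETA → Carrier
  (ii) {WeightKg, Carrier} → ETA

(i) ETA → Carrier: every LHS value maps to a single RHS value — holds.
(ii) {WeightKg, Carrier} → ETA: every LHS value maps to a single RHS value — holds.
2 of the 2 dependencies hold.

2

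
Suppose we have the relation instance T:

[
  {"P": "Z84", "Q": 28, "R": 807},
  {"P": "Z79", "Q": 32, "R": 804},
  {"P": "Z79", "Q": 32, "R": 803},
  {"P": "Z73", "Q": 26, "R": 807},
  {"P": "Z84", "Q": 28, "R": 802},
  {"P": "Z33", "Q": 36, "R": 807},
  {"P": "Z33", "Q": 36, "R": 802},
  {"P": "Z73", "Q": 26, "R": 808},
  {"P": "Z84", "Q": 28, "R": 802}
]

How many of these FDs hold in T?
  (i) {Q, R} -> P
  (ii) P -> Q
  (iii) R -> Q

2

(i) {Q, R} -> P: every LHS value maps to a single RHS value — holds.
(ii) P -> Q: every LHS value maps to a single RHS value — holds.
(iii) R -> Q: R=807: 3 rows → Q takes values {28, 26, 36} — violation; R=802: 3 rows → Q takes values {28, 36} — violation — fails.
2 of the 3 dependencies hold.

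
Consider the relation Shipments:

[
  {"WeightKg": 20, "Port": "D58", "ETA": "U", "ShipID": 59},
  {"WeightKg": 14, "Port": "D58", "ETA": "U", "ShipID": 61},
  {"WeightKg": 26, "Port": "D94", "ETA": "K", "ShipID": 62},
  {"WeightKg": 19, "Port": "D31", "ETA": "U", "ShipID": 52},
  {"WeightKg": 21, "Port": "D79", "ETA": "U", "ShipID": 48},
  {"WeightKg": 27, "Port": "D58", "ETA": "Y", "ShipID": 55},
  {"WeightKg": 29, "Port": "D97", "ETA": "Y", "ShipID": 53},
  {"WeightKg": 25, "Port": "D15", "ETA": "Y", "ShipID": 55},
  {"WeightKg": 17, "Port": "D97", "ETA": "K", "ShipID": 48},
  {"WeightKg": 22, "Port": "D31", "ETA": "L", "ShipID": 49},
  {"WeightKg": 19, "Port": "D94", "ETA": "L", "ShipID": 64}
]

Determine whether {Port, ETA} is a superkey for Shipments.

Two distinct rows share (Port=D58, ETA=U), so {Port, ETA} does not determine every attribute — not a superkey.

No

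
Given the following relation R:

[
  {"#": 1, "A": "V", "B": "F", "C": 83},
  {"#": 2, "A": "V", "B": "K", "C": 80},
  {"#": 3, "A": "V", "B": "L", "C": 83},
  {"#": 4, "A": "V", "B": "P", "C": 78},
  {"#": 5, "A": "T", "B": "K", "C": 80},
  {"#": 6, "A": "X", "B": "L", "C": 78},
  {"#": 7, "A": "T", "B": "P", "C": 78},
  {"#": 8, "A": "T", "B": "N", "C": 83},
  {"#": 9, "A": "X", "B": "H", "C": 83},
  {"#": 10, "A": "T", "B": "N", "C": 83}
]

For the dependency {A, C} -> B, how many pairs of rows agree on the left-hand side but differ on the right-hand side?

1

(A=V, C=83): violating pairs (1,3) — 1 pair.
(A=T, C=83): all 2 rows agree on B — 0 pairs.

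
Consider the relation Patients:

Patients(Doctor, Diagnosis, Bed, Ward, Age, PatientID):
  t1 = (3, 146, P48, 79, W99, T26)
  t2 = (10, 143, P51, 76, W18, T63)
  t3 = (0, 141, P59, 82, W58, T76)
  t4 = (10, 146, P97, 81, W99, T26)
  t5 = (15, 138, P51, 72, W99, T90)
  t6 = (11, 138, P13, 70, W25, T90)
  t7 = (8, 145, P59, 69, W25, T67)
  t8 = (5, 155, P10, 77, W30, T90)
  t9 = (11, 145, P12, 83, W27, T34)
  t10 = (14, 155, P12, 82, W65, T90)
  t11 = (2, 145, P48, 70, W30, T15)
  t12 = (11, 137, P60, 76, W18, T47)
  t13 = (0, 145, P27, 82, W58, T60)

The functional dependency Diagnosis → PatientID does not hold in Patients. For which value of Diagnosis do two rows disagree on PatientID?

145

Diagnosis=146: rows 1, 4 → PatientID = T26, T26 ✓
Diagnosis=143: row 2 → PatientID = T63 ✓
Diagnosis=141: row 3 → PatientID = T76 ✓
Diagnosis=138: rows 5, 6 → PatientID = T90, T90 ✓
Diagnosis=145: rows 7, 9, 11, 13 → PatientID takes values {T67, T34, T15, T60} — violation
Diagnosis=155: rows 8, 10 → PatientID = T90, T90 ✓
Diagnosis=137: row 12 → PatientID = T47 ✓
The only Diagnosis value with inconsistent PatientID is Diagnosis=145.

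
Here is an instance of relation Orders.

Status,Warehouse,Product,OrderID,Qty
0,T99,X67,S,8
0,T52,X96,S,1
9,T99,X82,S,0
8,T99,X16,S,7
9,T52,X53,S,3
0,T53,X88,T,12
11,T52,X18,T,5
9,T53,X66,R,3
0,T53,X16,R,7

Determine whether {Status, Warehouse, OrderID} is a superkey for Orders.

Yes

All 9 rows have distinct {Status, Warehouse, OrderID} values, so {Status, Warehouse, OrderID} → (all attributes) holds and {Status, Warehouse, OrderID} is a superkey.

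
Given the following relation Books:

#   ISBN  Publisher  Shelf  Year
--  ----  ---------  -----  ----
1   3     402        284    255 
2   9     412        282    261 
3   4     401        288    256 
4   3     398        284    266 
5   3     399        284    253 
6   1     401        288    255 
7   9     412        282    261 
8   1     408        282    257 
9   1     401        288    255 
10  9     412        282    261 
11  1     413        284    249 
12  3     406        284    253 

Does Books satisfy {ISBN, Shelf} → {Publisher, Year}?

No

(ISBN=3, Shelf=284): rows 1, 4, 5, 12 → {Publisher,Year} takes values {(402, 255), (398, 266), (399, 253), (406, 253)} — violation
(ISBN=9, Shelf=282): rows 2, 7, 10 → {Publisher,Year} = (412, 261), (412, 261), (412, 261) ✓
(ISBN=4, Shelf=288): row 3 → {Publisher,Year} = (401, 256) ✓
(ISBN=1, Shelf=288): rows 6, 9 → {Publisher,Year} = (401, 255), (401, 255) ✓
(ISBN=1, Shelf=282): row 8 → {Publisher,Year} = (408, 257) ✓
(ISBN=1, Shelf=284): row 11 → {Publisher,Year} = (413, 249) ✓
Two rows agree on {ISBN, Shelf} but differ on {Publisher, Year}, so {ISBN, Shelf} → {Publisher, Year} does not hold.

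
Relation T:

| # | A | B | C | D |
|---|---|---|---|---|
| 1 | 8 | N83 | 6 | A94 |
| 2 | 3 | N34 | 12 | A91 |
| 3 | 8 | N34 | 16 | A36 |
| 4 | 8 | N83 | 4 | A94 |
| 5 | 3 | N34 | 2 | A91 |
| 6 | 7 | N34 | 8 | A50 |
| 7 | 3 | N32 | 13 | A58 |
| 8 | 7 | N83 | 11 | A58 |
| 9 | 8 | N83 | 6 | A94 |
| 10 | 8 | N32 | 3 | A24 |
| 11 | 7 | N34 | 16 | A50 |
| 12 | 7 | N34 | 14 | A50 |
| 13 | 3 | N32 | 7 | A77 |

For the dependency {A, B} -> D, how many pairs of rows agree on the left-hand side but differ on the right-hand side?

1

(A=8, B=N83): all 3 rows agree on D — 0 pairs.
(A=3, B=N34): all 2 rows agree on D — 0 pairs.
(A=7, B=N34): all 3 rows agree on D — 0 pairs.
(A=3, B=N32): violating pairs (7,13) — 1 pair.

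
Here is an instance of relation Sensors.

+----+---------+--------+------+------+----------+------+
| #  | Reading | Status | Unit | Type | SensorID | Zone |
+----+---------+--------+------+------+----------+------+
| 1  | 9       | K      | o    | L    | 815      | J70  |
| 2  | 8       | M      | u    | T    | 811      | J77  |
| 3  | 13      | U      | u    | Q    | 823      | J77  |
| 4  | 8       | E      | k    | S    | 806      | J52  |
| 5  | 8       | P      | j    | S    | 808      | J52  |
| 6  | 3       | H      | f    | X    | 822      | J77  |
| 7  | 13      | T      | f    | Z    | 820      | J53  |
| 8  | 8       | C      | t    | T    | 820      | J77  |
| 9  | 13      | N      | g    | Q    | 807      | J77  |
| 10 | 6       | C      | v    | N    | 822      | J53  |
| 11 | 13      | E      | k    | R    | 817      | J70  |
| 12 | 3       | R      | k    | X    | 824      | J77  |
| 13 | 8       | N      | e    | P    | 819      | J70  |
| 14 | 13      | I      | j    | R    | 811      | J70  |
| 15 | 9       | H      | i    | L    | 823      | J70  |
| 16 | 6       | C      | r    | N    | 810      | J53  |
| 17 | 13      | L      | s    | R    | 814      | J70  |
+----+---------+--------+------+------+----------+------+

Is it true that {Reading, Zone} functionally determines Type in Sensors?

Yes

(Reading=9, Zone=J70): rows 1, 15 → Type = L, L ✓
(Reading=8, Zone=J77): rows 2, 8 → Type = T, T ✓
(Reading=13, Zone=J77): rows 3, 9 → Type = Q, Q ✓
(Reading=8, Zone=J52): rows 4, 5 → Type = S, S ✓
(Reading=3, Zone=J77): rows 6, 12 → Type = X, X ✓
(Reading=13, Zone=J53): row 7 → Type = Z ✓
(Reading=6, Zone=J53): rows 10, 16 → Type = N, N ✓
(Reading=13, Zone=J70): rows 11, 14, 17 → Type = R, R, R ✓
(Reading=8, Zone=J70): row 13 → Type = P ✓
Every {Reading, Zone} value is associated with a single Type value, so {Reading, Zone} → Type holds.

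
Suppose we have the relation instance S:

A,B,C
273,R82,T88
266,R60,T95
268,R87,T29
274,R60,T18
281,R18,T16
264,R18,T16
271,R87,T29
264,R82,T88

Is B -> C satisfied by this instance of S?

B=R82: 2 rows → C = T88, T88 ✓
B=R60: 2 rows → C takes values {T95, T18} — violation
B=R87: 2 rows → C = T29, T29 ✓
B=R18: 2 rows → C = T16, T16 ✓
Two rows agree on B but differ on C, so B -> C does not hold.

No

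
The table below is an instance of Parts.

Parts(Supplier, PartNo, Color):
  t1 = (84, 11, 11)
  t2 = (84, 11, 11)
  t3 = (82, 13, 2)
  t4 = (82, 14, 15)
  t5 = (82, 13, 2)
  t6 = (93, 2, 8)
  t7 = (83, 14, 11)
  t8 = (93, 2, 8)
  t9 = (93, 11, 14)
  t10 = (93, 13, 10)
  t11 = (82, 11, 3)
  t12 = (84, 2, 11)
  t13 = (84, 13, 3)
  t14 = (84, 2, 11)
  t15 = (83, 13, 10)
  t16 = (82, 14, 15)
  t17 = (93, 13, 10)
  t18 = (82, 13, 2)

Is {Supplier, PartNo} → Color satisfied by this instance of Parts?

Yes

(Supplier=84, PartNo=11): rows 1, 2 → Color = 11, 11 ✓
(Supplier=82, PartNo=13): rows 3, 5, 18 → Color = 2, 2, 2 ✓
(Supplier=82, PartNo=14): rows 4, 16 → Color = 15, 15 ✓
(Supplier=93, PartNo=2): rows 6, 8 → Color = 8, 8 ✓
(Supplier=83, PartNo=14): row 7 → Color = 11 ✓
(Supplier=93, PartNo=11): row 9 → Color = 14 ✓
(Supplier=93, PartNo=13): rows 10, 17 → Color = 10, 10 ✓
(Supplier=82, PartNo=11): row 11 → Color = 3 ✓
(Supplier=84, PartNo=2): rows 12, 14 → Color = 11, 11 ✓
(Supplier=84, PartNo=13): row 13 → Color = 3 ✓
(Supplier=83, PartNo=13): row 15 → Color = 10 ✓
Every {Supplier, PartNo} value is associated with a single Color value, so {Supplier, PartNo} → Color holds.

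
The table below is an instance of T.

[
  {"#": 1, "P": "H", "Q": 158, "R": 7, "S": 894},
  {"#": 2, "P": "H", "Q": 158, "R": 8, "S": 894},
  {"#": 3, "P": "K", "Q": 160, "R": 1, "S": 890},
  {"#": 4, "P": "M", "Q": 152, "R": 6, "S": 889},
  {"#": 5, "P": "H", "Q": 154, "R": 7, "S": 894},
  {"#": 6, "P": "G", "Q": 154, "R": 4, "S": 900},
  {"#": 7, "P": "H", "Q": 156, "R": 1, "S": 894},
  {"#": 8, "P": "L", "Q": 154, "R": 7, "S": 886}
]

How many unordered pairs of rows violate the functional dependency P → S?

0

P=H: all 4 rows agree on S — 0 pairs.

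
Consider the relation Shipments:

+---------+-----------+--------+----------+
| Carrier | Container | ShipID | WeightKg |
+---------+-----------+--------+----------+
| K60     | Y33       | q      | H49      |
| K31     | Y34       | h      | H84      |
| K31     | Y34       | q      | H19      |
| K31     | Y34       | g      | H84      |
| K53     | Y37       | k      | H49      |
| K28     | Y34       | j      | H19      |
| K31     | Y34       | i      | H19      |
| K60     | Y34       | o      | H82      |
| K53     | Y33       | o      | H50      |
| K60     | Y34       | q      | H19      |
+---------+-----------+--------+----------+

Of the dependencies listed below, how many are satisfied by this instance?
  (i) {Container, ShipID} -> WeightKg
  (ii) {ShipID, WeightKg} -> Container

2

(i) {Container, ShipID} -> WeightKg: every LHS value maps to a single RHS value — holds.
(ii) {ShipID, WeightKg} -> Container: every LHS value maps to a single RHS value — holds.
2 of the 2 dependencies hold.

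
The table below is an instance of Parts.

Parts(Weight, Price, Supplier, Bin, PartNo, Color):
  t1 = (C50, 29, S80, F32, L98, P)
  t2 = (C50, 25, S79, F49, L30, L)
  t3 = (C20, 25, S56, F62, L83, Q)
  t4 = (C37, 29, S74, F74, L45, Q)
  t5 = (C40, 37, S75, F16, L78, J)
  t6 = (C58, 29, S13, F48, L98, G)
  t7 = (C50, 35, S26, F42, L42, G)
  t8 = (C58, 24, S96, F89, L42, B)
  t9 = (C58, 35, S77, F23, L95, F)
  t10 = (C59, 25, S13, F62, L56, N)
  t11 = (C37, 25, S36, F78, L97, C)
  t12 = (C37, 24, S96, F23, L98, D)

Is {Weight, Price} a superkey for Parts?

All 12 rows have distinct {Weight, Price} values, so {Weight, Price} → (all attributes) holds and {Weight, Price} is a superkey.

Yes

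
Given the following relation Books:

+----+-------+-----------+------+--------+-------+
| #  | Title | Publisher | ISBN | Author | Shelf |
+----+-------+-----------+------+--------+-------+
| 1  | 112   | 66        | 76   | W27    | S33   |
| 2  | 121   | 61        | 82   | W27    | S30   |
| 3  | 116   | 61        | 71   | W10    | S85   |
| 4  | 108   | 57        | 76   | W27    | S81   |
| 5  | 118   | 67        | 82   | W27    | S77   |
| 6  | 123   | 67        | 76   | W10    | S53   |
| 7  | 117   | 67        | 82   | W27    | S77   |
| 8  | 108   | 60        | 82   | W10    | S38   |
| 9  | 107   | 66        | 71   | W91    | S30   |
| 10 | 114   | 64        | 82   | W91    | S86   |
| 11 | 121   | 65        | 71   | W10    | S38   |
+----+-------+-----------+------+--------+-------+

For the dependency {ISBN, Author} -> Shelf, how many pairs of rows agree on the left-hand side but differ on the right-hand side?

(ISBN=76, Author=W27): violating pairs (1,4) — 1 pair.
(ISBN=82, Author=W27): violating pairs (2,5), (2,7) — 2 pairs.
(ISBN=71, Author=W10): violating pairs (3,11) — 1 pair.

4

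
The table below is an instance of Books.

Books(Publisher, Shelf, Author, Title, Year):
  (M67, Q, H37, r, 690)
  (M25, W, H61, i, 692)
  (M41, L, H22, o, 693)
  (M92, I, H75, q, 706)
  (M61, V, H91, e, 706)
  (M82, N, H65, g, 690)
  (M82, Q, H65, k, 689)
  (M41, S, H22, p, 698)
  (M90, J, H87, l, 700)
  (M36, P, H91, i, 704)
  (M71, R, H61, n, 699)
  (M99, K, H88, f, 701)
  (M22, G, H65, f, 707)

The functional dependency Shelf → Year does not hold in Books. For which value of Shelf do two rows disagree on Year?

Shelf=Q: 2 rows → Year takes values {690, 689} — violation
Shelf=W: 1 row → Year = 692 ✓
Shelf=L: 1 row → Year = 693 ✓
Shelf=I: 1 row → Year = 706 ✓
Shelf=V: 1 row → Year = 706 ✓
Shelf=N: 1 row → Year = 690 ✓
Shelf=S: 1 row → Year = 698 ✓
Shelf=J: 1 row → Year = 700 ✓
Shelf=P: 1 row → Year = 704 ✓
Shelf=R: 1 row → Year = 699 ✓
Shelf=K: 1 row → Year = 701 ✓
Shelf=G: 1 row → Year = 707 ✓
The only Shelf value with inconsistent Year is Shelf=Q.

Q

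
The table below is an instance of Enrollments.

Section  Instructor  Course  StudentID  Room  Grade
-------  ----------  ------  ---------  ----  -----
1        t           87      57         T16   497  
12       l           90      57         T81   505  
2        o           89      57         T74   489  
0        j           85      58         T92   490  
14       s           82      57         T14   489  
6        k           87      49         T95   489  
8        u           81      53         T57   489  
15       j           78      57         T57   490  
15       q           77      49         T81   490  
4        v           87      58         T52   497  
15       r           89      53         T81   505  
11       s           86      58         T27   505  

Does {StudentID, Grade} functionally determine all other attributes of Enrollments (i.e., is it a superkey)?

No

Two distinct rows share (StudentID=57, Grade=489), so {StudentID, Grade} does not determine every attribute — not a superkey.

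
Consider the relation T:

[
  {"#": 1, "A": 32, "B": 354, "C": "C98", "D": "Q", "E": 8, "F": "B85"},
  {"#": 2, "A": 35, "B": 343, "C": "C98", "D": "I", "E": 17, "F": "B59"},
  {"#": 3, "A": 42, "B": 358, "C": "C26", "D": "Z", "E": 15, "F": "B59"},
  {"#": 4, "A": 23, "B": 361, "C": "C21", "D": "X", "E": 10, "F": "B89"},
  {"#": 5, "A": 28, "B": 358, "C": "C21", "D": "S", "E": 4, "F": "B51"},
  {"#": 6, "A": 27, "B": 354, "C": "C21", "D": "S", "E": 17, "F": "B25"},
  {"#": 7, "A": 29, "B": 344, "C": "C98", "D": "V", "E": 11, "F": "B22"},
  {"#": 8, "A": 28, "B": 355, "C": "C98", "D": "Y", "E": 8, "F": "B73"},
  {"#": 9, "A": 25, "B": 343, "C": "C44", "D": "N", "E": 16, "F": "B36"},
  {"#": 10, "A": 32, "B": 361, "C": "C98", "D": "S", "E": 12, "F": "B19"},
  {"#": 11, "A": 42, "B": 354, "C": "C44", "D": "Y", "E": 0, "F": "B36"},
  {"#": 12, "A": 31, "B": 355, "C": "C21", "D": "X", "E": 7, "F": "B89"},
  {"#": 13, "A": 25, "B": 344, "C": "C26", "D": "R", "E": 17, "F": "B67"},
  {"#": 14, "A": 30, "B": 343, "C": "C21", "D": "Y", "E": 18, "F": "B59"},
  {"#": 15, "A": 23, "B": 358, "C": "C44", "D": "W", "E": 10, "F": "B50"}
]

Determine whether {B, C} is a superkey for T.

All 15 rows have distinct {B, C} values, so {B, C} → (all attributes) holds and {B, C} is a superkey.

Yes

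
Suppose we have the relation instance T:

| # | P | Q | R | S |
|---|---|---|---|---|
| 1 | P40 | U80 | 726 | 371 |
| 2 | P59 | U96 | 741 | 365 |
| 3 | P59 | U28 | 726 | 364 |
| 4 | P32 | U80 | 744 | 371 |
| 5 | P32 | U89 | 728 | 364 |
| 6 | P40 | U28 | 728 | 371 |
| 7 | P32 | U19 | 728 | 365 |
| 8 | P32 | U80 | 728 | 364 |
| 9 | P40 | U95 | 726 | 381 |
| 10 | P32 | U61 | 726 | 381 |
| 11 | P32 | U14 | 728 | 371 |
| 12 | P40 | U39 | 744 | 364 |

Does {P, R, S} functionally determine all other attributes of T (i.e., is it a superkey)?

No

Rows 5 and 8 have the same {P, R, S} value (P=P32, R=728, S=364) but are distinct tuples, so {P, R, S} does not determine every attribute — not a superkey.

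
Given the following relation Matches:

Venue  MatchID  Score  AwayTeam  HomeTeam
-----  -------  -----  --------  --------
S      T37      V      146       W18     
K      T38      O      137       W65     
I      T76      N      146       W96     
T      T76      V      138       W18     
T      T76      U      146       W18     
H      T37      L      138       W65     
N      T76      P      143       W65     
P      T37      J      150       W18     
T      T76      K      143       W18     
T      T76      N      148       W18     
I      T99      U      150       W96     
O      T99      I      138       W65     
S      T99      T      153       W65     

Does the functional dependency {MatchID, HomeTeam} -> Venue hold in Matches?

No

(MatchID=T37, HomeTeam=W18): 2 rows → Venue takes values {S, P} — violation
(MatchID=T38, HomeTeam=W65): 1 row → Venue = K ✓
(MatchID=T76, HomeTeam=W96): 1 row → Venue = I ✓
(MatchID=T76, HomeTeam=W18): 4 rows → Venue = T, T, T, T ✓
(MatchID=T37, HomeTeam=W65): 1 row → Venue = H ✓
(MatchID=T76, HomeTeam=W65): 1 row → Venue = N ✓
(MatchID=T99, HomeTeam=W96): 1 row → Venue = I ✓
(MatchID=T99, HomeTeam=W65): 2 rows → Venue takes values {O, S} — violation
Two rows agree on {MatchID, HomeTeam} but differ on Venue, so {MatchID, HomeTeam} -> Venue does not hold.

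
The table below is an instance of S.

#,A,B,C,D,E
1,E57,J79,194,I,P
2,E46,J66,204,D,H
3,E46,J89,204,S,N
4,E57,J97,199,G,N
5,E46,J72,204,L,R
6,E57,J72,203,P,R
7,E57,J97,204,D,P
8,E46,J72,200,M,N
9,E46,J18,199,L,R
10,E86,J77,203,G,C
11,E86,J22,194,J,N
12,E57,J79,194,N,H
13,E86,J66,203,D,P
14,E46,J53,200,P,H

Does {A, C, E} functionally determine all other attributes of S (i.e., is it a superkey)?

Yes

All 14 rows have distinct {A, C, E} values, so {A, C, E} → (all attributes) holds and {A, C, E} is a superkey.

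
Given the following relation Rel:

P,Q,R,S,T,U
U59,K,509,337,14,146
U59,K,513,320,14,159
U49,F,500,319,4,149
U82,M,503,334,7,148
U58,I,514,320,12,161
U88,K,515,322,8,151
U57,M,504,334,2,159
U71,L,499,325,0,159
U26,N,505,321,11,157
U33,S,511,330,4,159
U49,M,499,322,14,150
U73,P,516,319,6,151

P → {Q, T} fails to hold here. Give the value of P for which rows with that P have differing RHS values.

P=U59: 2 rows → {Q,T} = (K, 14), (K, 14) ✓
P=U49: 2 rows → {Q,T} takes values {(F, 4), (M, 14)} — violation
P=U82: 1 row → {Q,T} = (M, 7) ✓
P=U58: 1 row → {Q,T} = (I, 12) ✓
P=U88: 1 row → {Q,T} = (K, 8) ✓
P=U57: 1 row → {Q,T} = (M, 2) ✓
P=U71: 1 row → {Q,T} = (L, 0) ✓
P=U26: 1 row → {Q,T} = (N, 11) ✓
P=U33: 1 row → {Q,T} = (S, 4) ✓
P=U73: 1 row → {Q,T} = (P, 6) ✓
The only P value with inconsistent RHS is P=U49.

U49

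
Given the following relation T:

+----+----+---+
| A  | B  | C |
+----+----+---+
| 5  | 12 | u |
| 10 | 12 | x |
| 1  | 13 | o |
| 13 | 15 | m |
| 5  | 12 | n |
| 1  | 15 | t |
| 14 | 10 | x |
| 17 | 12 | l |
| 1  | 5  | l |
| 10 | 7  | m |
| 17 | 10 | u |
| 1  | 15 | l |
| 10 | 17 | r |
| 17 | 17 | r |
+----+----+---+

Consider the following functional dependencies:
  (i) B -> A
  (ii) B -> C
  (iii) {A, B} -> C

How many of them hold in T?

(i) B -> A: B=12: 4 rows → A takes values {5, 10, 17} — violation; B=15: 3 rows → A takes values {13, 1} — violation; B=10: 2 rows → A takes values {14, 17} — violation; B=17: 2 rows → A takes values {10, 17} — violation — fails.
(ii) B -> C: B=12: 4 rows → C takes values {u, x, n, l} — violation; B=15: 3 rows → C takes values {m, t, l} — violation; B=10: 2 rows → C takes values {x, u} — violation — fails.
(iii) {A, B} -> C: (A=5, B=12): 2 rows → C takes values {u, n} — violation; (A=1, B=15): 2 rows → C takes values {t, l} — violation — fails.
None of the 3 dependencies hold.

0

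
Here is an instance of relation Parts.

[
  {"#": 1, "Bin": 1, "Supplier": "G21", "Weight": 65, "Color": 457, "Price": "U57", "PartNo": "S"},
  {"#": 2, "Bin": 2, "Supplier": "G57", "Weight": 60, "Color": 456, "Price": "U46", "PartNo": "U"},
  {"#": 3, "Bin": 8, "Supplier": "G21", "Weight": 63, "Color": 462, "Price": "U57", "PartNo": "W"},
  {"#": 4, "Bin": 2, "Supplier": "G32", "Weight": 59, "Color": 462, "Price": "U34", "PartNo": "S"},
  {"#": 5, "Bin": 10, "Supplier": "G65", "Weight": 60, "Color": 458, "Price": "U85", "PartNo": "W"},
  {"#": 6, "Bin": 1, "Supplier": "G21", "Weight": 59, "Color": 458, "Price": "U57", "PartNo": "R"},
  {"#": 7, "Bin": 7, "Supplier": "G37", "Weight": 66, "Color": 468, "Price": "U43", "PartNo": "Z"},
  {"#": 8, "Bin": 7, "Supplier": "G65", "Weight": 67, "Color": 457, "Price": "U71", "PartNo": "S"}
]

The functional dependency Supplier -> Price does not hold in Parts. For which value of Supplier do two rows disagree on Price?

Supplier=G21: rows 1, 3, 6 → Price = U57, U57, U57 ✓
Supplier=G57: row 2 → Price = U46 ✓
Supplier=G32: row 4 → Price = U34 ✓
Supplier=G65: rows 5, 8 → Price takes values {U85, U71} — violation
Supplier=G37: row 7 → Price = U43 ✓
The only Supplier value with inconsistent Price is Supplier=G65.

G65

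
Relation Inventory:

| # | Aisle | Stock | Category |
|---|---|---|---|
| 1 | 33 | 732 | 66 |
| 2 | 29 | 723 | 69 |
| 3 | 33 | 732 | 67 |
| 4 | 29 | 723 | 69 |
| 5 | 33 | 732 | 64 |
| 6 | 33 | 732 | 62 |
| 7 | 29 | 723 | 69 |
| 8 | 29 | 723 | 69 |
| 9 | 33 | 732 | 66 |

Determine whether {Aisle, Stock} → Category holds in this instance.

(Aisle=33, Stock=732): rows 1, 3, 5, 6, 9 → Category takes values {66, 67, 64, 62} — violation
(Aisle=29, Stock=723): rows 2, 4, 7, 8 → Category = 69, 69, 69, 69 ✓
Two rows agree on {Aisle, Stock} but differ on Category, so {Aisle, Stock} → Category does not hold.

No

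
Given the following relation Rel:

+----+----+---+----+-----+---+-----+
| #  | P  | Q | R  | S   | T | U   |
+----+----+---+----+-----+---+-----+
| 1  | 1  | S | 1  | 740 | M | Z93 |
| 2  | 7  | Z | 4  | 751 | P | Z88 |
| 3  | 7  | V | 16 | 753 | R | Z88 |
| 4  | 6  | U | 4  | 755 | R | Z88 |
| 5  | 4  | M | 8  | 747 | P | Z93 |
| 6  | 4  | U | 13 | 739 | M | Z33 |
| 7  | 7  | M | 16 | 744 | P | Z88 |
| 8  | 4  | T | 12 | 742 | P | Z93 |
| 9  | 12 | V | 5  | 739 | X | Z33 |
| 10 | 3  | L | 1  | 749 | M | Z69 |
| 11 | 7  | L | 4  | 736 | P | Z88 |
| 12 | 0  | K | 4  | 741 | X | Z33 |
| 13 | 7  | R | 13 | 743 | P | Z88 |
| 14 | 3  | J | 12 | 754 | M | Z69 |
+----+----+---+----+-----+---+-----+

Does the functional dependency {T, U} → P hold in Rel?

No

(T=M, U=Z93): row 1 → P = 1 ✓
(T=P, U=Z88): rows 2, 7, 11, 13 → P = 7, 7, 7, 7 ✓
(T=R, U=Z88): rows 3, 4 → P takes values {7, 6} — violation
(T=P, U=Z93): rows 5, 8 → P = 4, 4 ✓
(T=M, U=Z33): row 6 → P = 4 ✓
(T=X, U=Z33): rows 9, 12 → P takes values {12, 0} — violation
(T=M, U=Z69): rows 10, 14 → P = 3, 3 ✓
Two rows agree on {T, U} but differ on P, so {T, U} → P does not hold.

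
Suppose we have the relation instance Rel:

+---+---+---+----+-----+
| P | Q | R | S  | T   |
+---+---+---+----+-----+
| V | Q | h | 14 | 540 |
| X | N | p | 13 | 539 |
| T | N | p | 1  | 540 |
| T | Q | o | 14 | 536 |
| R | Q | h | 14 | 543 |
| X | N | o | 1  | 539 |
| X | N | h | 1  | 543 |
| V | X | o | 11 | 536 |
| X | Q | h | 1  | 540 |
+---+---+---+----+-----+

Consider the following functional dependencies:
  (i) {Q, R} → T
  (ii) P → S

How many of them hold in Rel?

0

(i) {Q, R} → T: (Q=Q, R=h): 3 rows → T takes values {540, 543} — violation; (Q=N, R=p): 2 rows → T takes values {539, 540} — violation — fails.
(ii) P → S: P=V: 2 rows → S takes values {14, 11} — violation; P=X: 4 rows → S takes values {13, 1} — violation; P=T: 2 rows → S takes values {1, 14} — violation — fails.
None of the 2 dependencies hold.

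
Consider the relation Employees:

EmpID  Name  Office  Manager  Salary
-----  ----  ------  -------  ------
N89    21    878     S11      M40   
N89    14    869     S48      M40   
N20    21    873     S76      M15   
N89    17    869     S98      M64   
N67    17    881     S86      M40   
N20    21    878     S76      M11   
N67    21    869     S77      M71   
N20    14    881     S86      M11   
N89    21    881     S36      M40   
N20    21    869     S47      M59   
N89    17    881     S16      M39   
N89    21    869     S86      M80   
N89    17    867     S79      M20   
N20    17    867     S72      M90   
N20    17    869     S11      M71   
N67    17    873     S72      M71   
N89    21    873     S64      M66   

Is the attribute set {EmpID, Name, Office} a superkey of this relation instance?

All 17 rows have distinct {EmpID, Name, Office} values, so {EmpID, Name, Office} → (all attributes) holds and {EmpID, Name, Office} is a superkey.

Yes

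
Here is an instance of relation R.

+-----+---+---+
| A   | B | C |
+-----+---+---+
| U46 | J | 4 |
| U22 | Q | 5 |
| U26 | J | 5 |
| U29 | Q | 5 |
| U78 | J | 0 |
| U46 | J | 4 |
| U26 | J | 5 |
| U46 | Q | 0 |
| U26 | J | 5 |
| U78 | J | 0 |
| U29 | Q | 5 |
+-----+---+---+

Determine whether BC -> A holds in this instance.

(B=J, C=4): 2 rows → A = U46, U46 ✓
(B=Q, C=5): 3 rows → A takes values {U22, U29} — violation
(B=J, C=5): 3 rows → A = U26, U26, U26 ✓
(B=J, C=0): 2 rows → A = U78, U78 ✓
(B=Q, C=0): 1 row → A = U46 ✓
Two rows agree on BC but differ on A, so BC -> A does not hold.

No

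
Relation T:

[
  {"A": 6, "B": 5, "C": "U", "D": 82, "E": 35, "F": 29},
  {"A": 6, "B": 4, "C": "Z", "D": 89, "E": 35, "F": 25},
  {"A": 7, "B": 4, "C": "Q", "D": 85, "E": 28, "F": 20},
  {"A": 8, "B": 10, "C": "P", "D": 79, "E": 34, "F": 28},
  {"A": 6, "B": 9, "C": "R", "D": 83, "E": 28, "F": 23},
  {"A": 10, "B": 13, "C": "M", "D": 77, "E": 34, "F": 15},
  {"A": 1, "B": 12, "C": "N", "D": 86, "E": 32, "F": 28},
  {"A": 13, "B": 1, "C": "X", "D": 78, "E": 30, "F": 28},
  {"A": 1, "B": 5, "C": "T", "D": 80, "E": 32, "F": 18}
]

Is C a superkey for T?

All 9 rows have distinct C values, so C → (all attributes) holds and C is a superkey.

Yes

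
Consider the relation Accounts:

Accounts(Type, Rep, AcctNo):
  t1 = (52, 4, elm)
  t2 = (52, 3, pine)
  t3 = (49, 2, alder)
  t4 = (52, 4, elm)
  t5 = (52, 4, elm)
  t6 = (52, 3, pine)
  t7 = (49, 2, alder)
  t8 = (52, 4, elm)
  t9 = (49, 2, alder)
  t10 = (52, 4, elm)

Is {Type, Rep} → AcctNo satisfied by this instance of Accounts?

(Type=52, Rep=4): rows 1, 4, 5, 8, 10 → AcctNo = elm, elm, elm, elm, elm ✓
(Type=52, Rep=3): rows 2, 6 → AcctNo = pine, pine ✓
(Type=49, Rep=2): rows 3, 7, 9 → AcctNo = alder, alder, alder ✓
Every {Type, Rep} value is associated with a single AcctNo value, so {Type, Rep} → AcctNo holds.

Yes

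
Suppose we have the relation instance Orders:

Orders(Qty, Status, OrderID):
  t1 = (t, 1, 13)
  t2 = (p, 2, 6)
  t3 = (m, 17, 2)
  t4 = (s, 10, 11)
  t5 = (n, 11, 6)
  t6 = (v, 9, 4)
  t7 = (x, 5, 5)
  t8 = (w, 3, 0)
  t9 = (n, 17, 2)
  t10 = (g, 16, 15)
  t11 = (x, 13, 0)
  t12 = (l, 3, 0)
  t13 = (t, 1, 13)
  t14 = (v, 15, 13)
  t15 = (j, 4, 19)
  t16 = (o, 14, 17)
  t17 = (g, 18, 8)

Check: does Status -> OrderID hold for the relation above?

Status=1: rows 1, 13 → OrderID = 13, 13 ✓
Status=2: row 2 → OrderID = 6 ✓
Status=17: rows 3, 9 → OrderID = 2, 2 ✓
Status=10: row 4 → OrderID = 11 ✓
Status=11: row 5 → OrderID = 6 ✓
Status=9: row 6 → OrderID = 4 ✓
Status=5: row 7 → OrderID = 5 ✓
Status=3: rows 8, 12 → OrderID = 0, 0 ✓
Status=16: row 10 → OrderID = 15 ✓
Status=13: row 11 → OrderID = 0 ✓
Status=15: row 14 → OrderID = 13 ✓
Status=4: row 15 → OrderID = 19 ✓
Status=14: row 16 → OrderID = 17 ✓
Status=18: row 17 → OrderID = 8 ✓
Every Status value is associated with a single OrderID value, so Status -> OrderID holds.

Yes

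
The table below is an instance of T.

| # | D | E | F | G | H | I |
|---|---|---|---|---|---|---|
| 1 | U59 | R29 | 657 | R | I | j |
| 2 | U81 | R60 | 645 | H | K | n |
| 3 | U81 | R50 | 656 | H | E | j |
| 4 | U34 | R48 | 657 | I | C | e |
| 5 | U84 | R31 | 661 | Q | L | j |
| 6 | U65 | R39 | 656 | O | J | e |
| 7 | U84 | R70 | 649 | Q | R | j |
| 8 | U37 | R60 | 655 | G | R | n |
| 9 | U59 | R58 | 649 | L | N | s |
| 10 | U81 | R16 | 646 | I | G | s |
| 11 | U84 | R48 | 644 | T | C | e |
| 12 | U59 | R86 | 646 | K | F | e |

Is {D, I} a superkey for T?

Rows 5 and 7 have the same {D, I} value (D=U84, I=j) but are distinct tuples, so {D, I} does not determine every attribute — not a superkey.

No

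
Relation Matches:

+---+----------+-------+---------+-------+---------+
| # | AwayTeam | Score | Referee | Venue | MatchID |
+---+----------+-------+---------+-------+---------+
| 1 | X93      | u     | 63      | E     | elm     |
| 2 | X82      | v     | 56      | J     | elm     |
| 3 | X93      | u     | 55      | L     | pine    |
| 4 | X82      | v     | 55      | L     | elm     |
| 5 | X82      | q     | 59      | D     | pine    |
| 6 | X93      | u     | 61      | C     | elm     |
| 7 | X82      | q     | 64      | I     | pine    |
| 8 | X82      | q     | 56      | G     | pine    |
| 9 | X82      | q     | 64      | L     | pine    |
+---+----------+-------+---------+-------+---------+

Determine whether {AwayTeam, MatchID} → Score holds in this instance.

(AwayTeam=X93, MatchID=elm): rows 1, 6 → Score = u, u ✓
(AwayTeam=X82, MatchID=elm): rows 2, 4 → Score = v, v ✓
(AwayTeam=X93, MatchID=pine): row 3 → Score = u ✓
(AwayTeam=X82, MatchID=pine): rows 5, 7, 8, 9 → Score = q, q, q, q ✓
Every {AwayTeam, MatchID} value is associated with a single Score value, so {AwayTeam, MatchID} → Score holds.

Yes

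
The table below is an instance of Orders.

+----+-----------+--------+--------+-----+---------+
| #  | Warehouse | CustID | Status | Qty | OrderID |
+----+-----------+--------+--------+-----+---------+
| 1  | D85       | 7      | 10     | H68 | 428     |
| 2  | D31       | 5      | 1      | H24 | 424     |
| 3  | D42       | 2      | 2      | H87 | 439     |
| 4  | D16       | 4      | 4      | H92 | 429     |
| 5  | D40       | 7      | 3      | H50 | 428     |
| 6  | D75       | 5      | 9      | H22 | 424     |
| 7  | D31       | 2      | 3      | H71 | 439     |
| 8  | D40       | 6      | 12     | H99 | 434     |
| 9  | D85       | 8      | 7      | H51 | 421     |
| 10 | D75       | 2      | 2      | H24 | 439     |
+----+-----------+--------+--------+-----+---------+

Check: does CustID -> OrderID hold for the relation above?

Yes

CustID=7: rows 1, 5 → OrderID = 428, 428 ✓
CustID=5: rows 2, 6 → OrderID = 424, 424 ✓
CustID=2: rows 3, 7, 10 → OrderID = 439, 439, 439 ✓
CustID=4: row 4 → OrderID = 429 ✓
CustID=6: row 8 → OrderID = 434 ✓
CustID=8: row 9 → OrderID = 421 ✓
Every CustID value is associated with a single OrderID value, so CustID -> OrderID holds.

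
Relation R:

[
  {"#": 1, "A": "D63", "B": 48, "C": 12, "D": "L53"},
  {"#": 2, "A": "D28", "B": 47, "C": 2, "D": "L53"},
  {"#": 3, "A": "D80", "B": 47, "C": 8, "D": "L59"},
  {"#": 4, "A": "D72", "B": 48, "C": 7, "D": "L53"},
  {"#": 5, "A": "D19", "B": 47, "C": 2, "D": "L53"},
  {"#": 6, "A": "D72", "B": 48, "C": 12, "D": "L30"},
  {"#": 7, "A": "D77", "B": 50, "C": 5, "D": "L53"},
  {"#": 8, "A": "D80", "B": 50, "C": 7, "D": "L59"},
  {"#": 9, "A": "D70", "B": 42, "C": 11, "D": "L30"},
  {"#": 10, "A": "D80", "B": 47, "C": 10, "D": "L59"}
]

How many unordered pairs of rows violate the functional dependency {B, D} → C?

2

(B=48, D=L53): violating pairs (1,4) — 1 pair.
(B=47, D=L53): all 2 rows agree on C — 0 pairs.
(B=47, D=L59): violating pairs (3,10) — 1 pair.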